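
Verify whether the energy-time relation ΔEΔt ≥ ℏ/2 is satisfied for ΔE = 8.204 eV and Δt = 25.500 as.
No, it violates the uncertainty relation.

Calculate the product ΔEΔt:
ΔE = 8.204 eV = 1.314e-18 J
ΔEΔt = (1.314e-18 J) × (2.550e-17 s)
ΔEΔt = 3.352e-35 J·s

Compare to the minimum allowed value ℏ/2:
ℏ/2 = 5.273e-35 J·s

Since ΔEΔt = 3.352e-35 J·s < 5.273e-35 J·s = ℏ/2,
this violates the uncertainty relation.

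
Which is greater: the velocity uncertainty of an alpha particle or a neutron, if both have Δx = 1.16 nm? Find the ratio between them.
The neutron has the larger minimum velocity uncertainty, by a ratio of 4.0.

For both particles, Δp_min = ℏ/(2Δx) = 4.546e-26 kg·m/s (same for both).

The velocity uncertainty is Δv = Δp/m:
- alpha particle: Δv = 4.546e-26 / 6.645e-27 = 6.841e+00 m/s = 6.841 m/s
- neutron: Δv = 4.546e-26 / 1.675e-27 = 2.714e+01 m/s = 27.139 m/s

Ratio: 2.714e+01 / 6.841e+00 = 4.0

The lighter particle has larger velocity uncertainty because Δv ∝ 1/m.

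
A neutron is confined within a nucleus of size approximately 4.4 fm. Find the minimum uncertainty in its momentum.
1.198 × 10^-20 kg·m/s

Using the Heisenberg uncertainty principle:
ΔxΔp ≥ ℏ/2

With Δx ≈ L = 4.400e-15 m (the confinement size):
Δp_min = ℏ/(2Δx)
Δp_min = (1.055e-34 J·s) / (2 × 4.400e-15 m)
Δp_min = 1.198e-20 kg·m/s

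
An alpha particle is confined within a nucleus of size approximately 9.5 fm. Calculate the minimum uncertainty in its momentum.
5.550 × 10^-21 kg·m/s

Using the Heisenberg uncertainty principle:
ΔxΔp ≥ ℏ/2

With Δx ≈ L = 9.500e-15 m (the confinement size):
Δp_min = ℏ/(2Δx)
Δp_min = (1.055e-34 J·s) / (2 × 9.500e-15 m)
Δp_min = 5.550e-21 kg·m/s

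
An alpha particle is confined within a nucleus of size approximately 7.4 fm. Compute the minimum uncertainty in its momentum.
7.125 × 10^-21 kg·m/s

Using the Heisenberg uncertainty principle:
ΔxΔp ≥ ℏ/2

With Δx ≈ L = 7.400e-15 m (the confinement size):
Δp_min = ℏ/(2Δx)
Δp_min = (1.055e-34 J·s) / (2 × 7.400e-15 m)
Δp_min = 7.125e-21 kg·m/s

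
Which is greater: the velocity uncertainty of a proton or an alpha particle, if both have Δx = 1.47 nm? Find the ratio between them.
The proton has the larger minimum velocity uncertainty, by a ratio of 4.0.

For both particles, Δp_min = ℏ/(2Δx) = 3.587e-26 kg·m/s (same for both).

The velocity uncertainty is Δv = Δp/m:
- proton: Δv = 3.587e-26 / 1.673e-27 = 2.145e+01 m/s = 21.445 m/s
- alpha particle: Δv = 3.587e-26 / 6.645e-27 = 5.398e+00 m/s = 5.398 m/s

Ratio: 2.145e+01 / 5.398e+00 = 4.0

The lighter particle has larger velocity uncertainty because Δv ∝ 1/m.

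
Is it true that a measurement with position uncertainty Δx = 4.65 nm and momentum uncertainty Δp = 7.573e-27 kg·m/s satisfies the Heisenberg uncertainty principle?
No, it violates the uncertainty principle (impossible measurement).

Calculate the product ΔxΔp:
ΔxΔp = (4.650e-09 m) × (7.573e-27 kg·m/s)
ΔxΔp = 3.521e-35 J·s

Compare to the minimum allowed value ℏ/2:
ℏ/2 = 5.273e-35 J·s

Since ΔxΔp = 3.521e-35 J·s < 5.273e-35 J·s = ℏ/2,
the measurement violates the uncertainty principle.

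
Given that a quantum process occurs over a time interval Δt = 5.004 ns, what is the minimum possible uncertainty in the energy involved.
65.769 neV

Using the energy-time uncertainty principle:
ΔEΔt ≥ ℏ/2

The minimum uncertainty in energy is:
ΔE_min = ℏ/(2Δt)
ΔE_min = (1.055e-34 J·s) / (2 × 5.004e-09 s)
ΔE_min = 1.054e-26 J = 65.769 neV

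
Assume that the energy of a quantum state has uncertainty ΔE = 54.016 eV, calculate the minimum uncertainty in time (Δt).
6.093 as

Using the energy-time uncertainty principle:
ΔEΔt ≥ ℏ/2

The minimum uncertainty in time is:
Δt_min = ℏ/(2ΔE)
Δt_min = (1.055e-34 J·s) / (2 × 8.654e-18 J)
Δt_min = 6.093e-18 s = 6.093 as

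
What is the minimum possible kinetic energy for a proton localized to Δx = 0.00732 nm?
96.813 meV

Localizing a particle requires giving it sufficient momentum uncertainty:

1. From uncertainty principle: Δp ≥ ℏ/(2Δx)
   Δp_min = (1.055e-34 J·s) / (2 × 7.320e-12 m)
   Δp_min = 7.203e-24 kg·m/s

2. This momentum uncertainty corresponds to kinetic energy:
   KE ≈ (Δp)²/(2m) = (7.203e-24)²/(2 × 1.673e-27 kg)
   KE = 1.551e-20 J = 96.813 meV

Tighter localization requires more energy.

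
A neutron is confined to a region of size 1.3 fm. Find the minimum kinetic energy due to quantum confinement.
3.065 MeV

Using the uncertainty principle:

1. Position uncertainty: Δx ≈ 1.300e-15 m
2. Minimum momentum uncertainty: Δp = ℏ/(2Δx) = 4.056e-20 kg·m/s
3. Minimum kinetic energy:
   KE = (Δp)²/(2m) = (4.056e-20)²/(2 × 1.675e-27 kg)
   KE = 4.911e-13 J = 3.065 MeV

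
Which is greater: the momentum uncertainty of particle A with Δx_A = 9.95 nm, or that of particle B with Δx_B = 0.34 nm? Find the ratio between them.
Particle B has the larger minimum momentum uncertainty, by a factor of 29.26.

For each particle, the minimum momentum uncertainty is Δp_min = ℏ/(2Δx):

Particle A: Δp_A = ℏ/(2×9.950e-09 m) = 5.299e-27 kg·m/s
Particle B: Δp_B = ℏ/(2×3.400e-10 m) = 1.551e-25 kg·m/s

Ratio: Δp_B/Δp_A = 29.26

Since Δp_min ∝ 1/Δx, the particle with smaller position uncertainty (B) has larger momentum uncertainty.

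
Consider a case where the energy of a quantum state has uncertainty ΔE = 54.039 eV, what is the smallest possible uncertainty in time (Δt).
6.090 as

Using the energy-time uncertainty principle:
ΔEΔt ≥ ℏ/2

The minimum uncertainty in time is:
Δt_min = ℏ/(2ΔE)
Δt_min = (1.055e-34 J·s) / (2 × 8.658e-18 J)
Δt_min = 6.090e-18 s = 6.090 as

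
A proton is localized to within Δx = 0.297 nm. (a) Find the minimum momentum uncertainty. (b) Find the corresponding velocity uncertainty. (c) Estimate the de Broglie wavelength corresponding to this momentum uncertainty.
(a) Δp_min = 1.775 × 10^-25 kg·m/s
(b) Δv_min = 106.143 m/s
(c) λ_dB = 3.732 nm

Step-by-step:

(a) From the uncertainty principle:
Δp_min = ℏ/(2Δx) = (1.055e-34 J·s)/(2 × 2.970e-10 m) = 1.775e-25 kg·m/s

(b) The velocity uncertainty:
Δv = Δp/m = (1.775e-25 kg·m/s)/(1.673e-27 kg) = 1.061e+02 m/s = 106.143 m/s

(c) The de Broglie wavelength for this momentum:
λ = h/p = (6.626e-34 J·s)/(1.775e-25 kg·m/s) = 3.732e-09 m = 3.732 nm

Note: The de Broglie wavelength is comparable to the localization size, as expected from wave-particle duality.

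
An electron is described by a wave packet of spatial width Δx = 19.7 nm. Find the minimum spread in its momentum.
2.677 × 10^-27 kg·m/s

For a wave packet, the spatial width Δx and momentum spread Δp are related by the uncertainty principle:
ΔxΔp ≥ ℏ/2

The minimum momentum spread is:
Δp_min = ℏ/(2Δx)
Δp_min = (1.055e-34 J·s) / (2 × 1.970e-08 m)
Δp_min = 2.677e-27 kg·m/s

A wave packet cannot have both a well-defined position and well-defined momentum.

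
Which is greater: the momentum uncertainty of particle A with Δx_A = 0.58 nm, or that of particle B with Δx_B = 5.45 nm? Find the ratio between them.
Particle A has the larger minimum momentum uncertainty, by a factor of 9.40.

For each particle, the minimum momentum uncertainty is Δp_min = ℏ/(2Δx):

Particle A: Δp_A = ℏ/(2×5.800e-10 m) = 9.091e-26 kg·m/s
Particle B: Δp_B = ℏ/(2×5.450e-09 m) = 9.675e-27 kg·m/s

Ratio: Δp_A/Δp_B = 9.40

Since Δp_min ∝ 1/Δx, the particle with smaller position uncertainty (A) has larger momentum uncertainty.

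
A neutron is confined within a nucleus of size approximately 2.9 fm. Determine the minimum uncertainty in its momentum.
1.818 × 10^-20 kg·m/s

Using the Heisenberg uncertainty principle:
ΔxΔp ≥ ℏ/2

With Δx ≈ L = 2.900e-15 m (the confinement size):
Δp_min = ℏ/(2Δx)
Δp_min = (1.055e-34 J·s) / (2 × 2.900e-15 m)
Δp_min = 1.818e-20 kg·m/s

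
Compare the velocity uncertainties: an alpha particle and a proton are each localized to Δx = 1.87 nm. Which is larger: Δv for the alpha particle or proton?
The proton has the larger minimum velocity uncertainty, by a ratio of 4.0.

For both particles, Δp_min = ℏ/(2Δx) = 2.820e-26 kg·m/s (same for both).

The velocity uncertainty is Δv = Δp/m:
- alpha particle: Δv = 2.820e-26 / 6.645e-27 = 4.244e+00 m/s = 4.244 m/s
- proton: Δv = 2.820e-26 / 1.673e-27 = 1.686e+01 m/s = 16.858 m/s

Ratio: 1.686e+01 / 4.244e+00 = 4.0

The lighter particle has larger velocity uncertainty because Δv ∝ 1/m.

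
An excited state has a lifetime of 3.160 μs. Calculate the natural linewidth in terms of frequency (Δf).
25.183 kHz

Using the energy-time uncertainty principle and E = hf:
ΔEΔt ≥ ℏ/2
hΔf·Δt ≥ ℏ/2

The minimum frequency uncertainty is:
Δf = ℏ/(2hτ) = 1/(4πτ)
Δf = 1/(4π × 3.160e-06 s)
Δf = 2.518e+04 Hz = 25.183 kHz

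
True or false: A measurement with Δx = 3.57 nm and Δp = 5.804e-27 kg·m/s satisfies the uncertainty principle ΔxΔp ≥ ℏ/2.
No, it violates the uncertainty principle (impossible measurement).

Calculate the product ΔxΔp:
ΔxΔp = (3.570e-09 m) × (5.804e-27 kg·m/s)
ΔxΔp = 2.072e-35 J·s

Compare to the minimum allowed value ℏ/2:
ℏ/2 = 5.273e-35 J·s

Since ΔxΔp = 2.072e-35 J·s < 5.273e-35 J·s = ℏ/2,
the measurement violates the uncertainty principle.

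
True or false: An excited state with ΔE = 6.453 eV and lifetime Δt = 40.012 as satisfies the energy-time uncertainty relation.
No, it violates the uncertainty relation.

Calculate the product ΔEΔt:
ΔE = 6.453 eV = 1.034e-18 J
ΔEΔt = (1.034e-18 J) × (4.001e-17 s)
ΔEΔt = 4.137e-35 J·s

Compare to the minimum allowed value ℏ/2:
ℏ/2 = 5.273e-35 J·s

Since ΔEΔt = 4.137e-35 J·s < 5.273e-35 J·s = ℏ/2,
this violates the uncertainty relation.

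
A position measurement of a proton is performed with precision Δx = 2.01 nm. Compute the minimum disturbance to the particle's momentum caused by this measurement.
2.623 × 10^-26 kg·m/s

The uncertainty principle implies that measuring position disturbs momentum:
ΔxΔp ≥ ℏ/2

When we measure position with precision Δx, we necessarily introduce a momentum uncertainty:
Δp ≥ ℏ/(2Δx)
Δp_min = (1.055e-34 J·s) / (2 × 2.010e-09 m)
Δp_min = 2.623e-26 kg·m/s

The more precisely we measure position, the greater the momentum disturbance.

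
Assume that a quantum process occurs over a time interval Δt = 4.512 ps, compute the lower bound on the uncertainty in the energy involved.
72.940 μeV

Using the energy-time uncertainty principle:
ΔEΔt ≥ ℏ/2

The minimum uncertainty in energy is:
ΔE_min = ℏ/(2Δt)
ΔE_min = (1.055e-34 J·s) / (2 × 4.512e-12 s)
ΔE_min = 1.169e-23 J = 72.940 μeV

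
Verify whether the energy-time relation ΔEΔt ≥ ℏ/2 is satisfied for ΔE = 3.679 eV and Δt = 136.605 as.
Yes, it satisfies the uncertainty relation.

Calculate the product ΔEΔt:
ΔE = 3.679 eV = 5.894e-19 J
ΔEΔt = (5.894e-19 J) × (1.366e-16 s)
ΔEΔt = 8.052e-35 J·s

Compare to the minimum allowed value ℏ/2:
ℏ/2 = 5.273e-35 J·s

Since ΔEΔt = 8.052e-35 J·s ≥ 5.273e-35 J·s = ℏ/2,
this satisfies the uncertainty relation.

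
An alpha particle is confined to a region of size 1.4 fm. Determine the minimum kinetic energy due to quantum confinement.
666.229 keV

Using the uncertainty principle:

1. Position uncertainty: Δx ≈ 1.400e-15 m
2. Minimum momentum uncertainty: Δp = ℏ/(2Δx) = 3.766e-20 kg·m/s
3. Minimum kinetic energy:
   KE = (Δp)²/(2m) = (3.766e-20)²/(2 × 6.645e-27 kg)
   KE = 1.067e-13 J = 666.229 keV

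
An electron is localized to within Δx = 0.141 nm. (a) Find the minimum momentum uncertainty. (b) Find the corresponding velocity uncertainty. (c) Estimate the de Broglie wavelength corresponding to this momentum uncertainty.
(a) Δp_min = 3.740 × 10^-25 kg·m/s
(b) Δv_min = 410.524 km/s
(c) λ_dB = 1.772 nm

Step-by-step:

(a) From the uncertainty principle:
Δp_min = ℏ/(2Δx) = (1.055e-34 J·s)/(2 × 1.410e-10 m) = 3.740e-25 kg·m/s

(b) The velocity uncertainty:
Δv = Δp/m = (3.740e-25 kg·m/s)/(9.109e-31 kg) = 4.105e+05 m/s = 410.524 km/s

(c) The de Broglie wavelength for this momentum:
λ = h/p = (6.626e-34 J·s)/(3.740e-25 kg·m/s) = 1.772e-09 m = 1.772 nm

Note: The de Broglie wavelength is comparable to the localization size, as expected from wave-particle duality.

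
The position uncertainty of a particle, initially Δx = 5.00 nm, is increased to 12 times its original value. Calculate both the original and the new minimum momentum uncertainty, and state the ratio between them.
Original Δp_min = 1.055 × 10^-26 kg·m/s; new Δp'_min = 8.788 × 10^-28 kg·m/s; ratio Δp'_min/Δp_min = 1/12.

From the uncertainty principle ΔxΔp ≥ ℏ/2, the minimum momentum uncertainty is Δp_min = ℏ/(2Δx).

Original (Δx = 5.00 nm = 5.000e-09 m):
Δp_min = (1.055e-34 J·s)/(2 × 5.000e-09 m) = 1.055e-26 kg·m/s

When Δx → 12Δx:
Δp'_min = ℏ/(2 × 12Δx) = (1/12) × ℏ/(2Δx) = (1/12) × Δp_min
Δp'_min = 1/12 × 1.055e-26 kg·m/s = 8.788e-28 kg·m/s

Since Δp_min ∝ 1/Δx, when Δx is increased to 12 times its original value, Δp_min decreases to 1/12 of its original value.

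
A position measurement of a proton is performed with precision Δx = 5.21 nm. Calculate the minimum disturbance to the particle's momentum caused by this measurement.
1.012 × 10^-26 kg·m/s

The uncertainty principle implies that measuring position disturbs momentum:
ΔxΔp ≥ ℏ/2

When we measure position with precision Δx, we necessarily introduce a momentum uncertainty:
Δp ≥ ℏ/(2Δx)
Δp_min = (1.055e-34 J·s) / (2 × 5.210e-09 m)
Δp_min = 1.012e-26 kg·m/s

The more precisely we measure position, the greater the momentum disturbance.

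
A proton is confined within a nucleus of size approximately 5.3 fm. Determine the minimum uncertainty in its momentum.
9.949 × 10^-21 kg·m/s

Using the Heisenberg uncertainty principle:
ΔxΔp ≥ ℏ/2

With Δx ≈ L = 5.300e-15 m (the confinement size):
Δp_min = ℏ/(2Δx)
Δp_min = (1.055e-34 J·s) / (2 × 5.300e-15 m)
Δp_min = 9.949e-21 kg·m/s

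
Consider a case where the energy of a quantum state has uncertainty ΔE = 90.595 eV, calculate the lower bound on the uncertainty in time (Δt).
3.633 as

Using the energy-time uncertainty principle:
ΔEΔt ≥ ℏ/2

The minimum uncertainty in time is:
Δt_min = ℏ/(2ΔE)
Δt_min = (1.055e-34 J·s) / (2 × 1.451e-17 J)
Δt_min = 3.633e-18 s = 3.633 as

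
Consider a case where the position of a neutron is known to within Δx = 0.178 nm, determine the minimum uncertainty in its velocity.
176.860 m/s

Using the Heisenberg uncertainty principle and Δp = mΔv:
ΔxΔp ≥ ℏ/2
Δx(mΔv) ≥ ℏ/2

The minimum uncertainty in velocity is:
Δv_min = ℏ/(2mΔx)
Δv_min = (1.055e-34 J·s) / (2 × 1.675e-27 kg × 1.780e-10 m)
Δv_min = 1.769e+02 m/s = 176.860 m/s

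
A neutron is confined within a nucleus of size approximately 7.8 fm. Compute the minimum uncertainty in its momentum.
6.760 × 10^-21 kg·m/s

Using the Heisenberg uncertainty principle:
ΔxΔp ≥ ℏ/2

With Δx ≈ L = 7.800e-15 m (the confinement size):
Δp_min = ℏ/(2Δx)
Δp_min = (1.055e-34 J·s) / (2 × 7.800e-15 m)
Δp_min = 6.760e-21 kg·m/s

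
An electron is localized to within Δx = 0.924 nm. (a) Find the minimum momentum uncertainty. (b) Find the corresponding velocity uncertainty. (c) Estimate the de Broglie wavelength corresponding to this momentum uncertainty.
(a) Δp_min = 5.707 × 10^-26 kg·m/s
(b) Δv_min = 62.645 km/s
(c) λ_dB = 11.611 nm

Step-by-step:

(a) From the uncertainty principle:
Δp_min = ℏ/(2Δx) = (1.055e-34 J·s)/(2 × 9.240e-10 m) = 5.707e-26 kg·m/s

(b) The velocity uncertainty:
Δv = Δp/m = (5.707e-26 kg·m/s)/(9.109e-31 kg) = 6.264e+04 m/s = 62.645 km/s

(c) The de Broglie wavelength for this momentum:
λ = h/p = (6.626e-34 J·s)/(5.707e-26 kg·m/s) = 1.161e-08 m = 11.611 nm

Note: The de Broglie wavelength is comparable to the localization size, as expected from wave-particle duality.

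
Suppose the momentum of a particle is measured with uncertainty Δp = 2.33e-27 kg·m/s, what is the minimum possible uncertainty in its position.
22.630 nm

Using the Heisenberg uncertainty principle:
ΔxΔp ≥ ℏ/2

The minimum uncertainty in position is:
Δx_min = ℏ/(2Δp)
Δx_min = (1.055e-34 J·s) / (2 × 2.330e-27 kg·m/s)
Δx_min = 2.263e-08 m = 22.630 nm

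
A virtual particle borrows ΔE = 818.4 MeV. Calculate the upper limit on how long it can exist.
4.021 × 10^-25 s

Using the energy-time uncertainty principle:
ΔEΔt ≥ ℏ/2

For a virtual particle borrowing energy ΔE, the maximum lifetime is:
Δt_max = ℏ/(2ΔE)

Converting energy:
ΔE = 818.4 MeV = 1.311e-10 J

Δt_max = (1.055e-34 J·s) / (2 × 1.311e-10 J)
Δt_max = 4.021e-25 s = 4.021 × 10^-25 s

Virtual particles with higher borrowed energy exist for shorter times.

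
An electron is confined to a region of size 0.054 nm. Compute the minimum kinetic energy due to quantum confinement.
3.266 eV

Using the uncertainty principle:

1. Position uncertainty: Δx ≈ 5.400e-11 m
2. Minimum momentum uncertainty: Δp = ℏ/(2Δx) = 9.765e-25 kg·m/s
3. Minimum kinetic energy:
   KE = (Δp)²/(2m) = (9.765e-25)²/(2 × 9.109e-31 kg)
   KE = 5.233e-19 J = 3.266 eV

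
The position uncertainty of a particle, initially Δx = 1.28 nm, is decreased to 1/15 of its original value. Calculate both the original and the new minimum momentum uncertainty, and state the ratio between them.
Original Δp_min = 4.119 × 10^-26 kg·m/s; new Δp'_min = 6.179 × 10^-25 kg·m/s; ratio Δp'_min/Δp_min = 15.

From the uncertainty principle ΔxΔp ≥ ℏ/2, the minimum momentum uncertainty is Δp_min = ℏ/(2Δx).

Original (Δx = 1.28 nm = 1.280e-09 m):
Δp_min = (1.055e-34 J·s)/(2 × 1.280e-09 m) = 4.119e-26 kg·m/s

When Δx → (1/15)Δx:
Δp'_min = ℏ/(2 × (1/15)Δx) = 15 × ℏ/(2Δx) = 15 × Δp_min
Δp'_min = 15 × 4.119e-26 kg·m/s = 6.179e-25 kg·m/s

Since Δp_min ∝ 1/Δx, when Δx is decreased to 1/15 of its original value, Δp_min increases to 15 times its original value.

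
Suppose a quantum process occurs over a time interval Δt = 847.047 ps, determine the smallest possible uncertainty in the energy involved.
388.533 neV

Using the energy-time uncertainty principle:
ΔEΔt ≥ ℏ/2

The minimum uncertainty in energy is:
ΔE_min = ℏ/(2Δt)
ΔE_min = (1.055e-34 J·s) / (2 × 8.470e-10 s)
ΔE_min = 6.225e-26 J = 388.533 neV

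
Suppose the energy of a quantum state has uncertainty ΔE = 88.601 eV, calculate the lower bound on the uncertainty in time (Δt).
3.714 as

Using the energy-time uncertainty principle:
ΔEΔt ≥ ℏ/2

The minimum uncertainty in time is:
Δt_min = ℏ/(2ΔE)
Δt_min = (1.055e-34 J·s) / (2 × 1.420e-17 J)
Δt_min = 3.714e-18 s = 3.714 as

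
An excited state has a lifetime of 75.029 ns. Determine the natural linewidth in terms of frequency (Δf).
1.061 MHz

Using the energy-time uncertainty principle and E = hf:
ΔEΔt ≥ ℏ/2
hΔf·Δt ≥ ℏ/2

The minimum frequency uncertainty is:
Δf = ℏ/(2hτ) = 1/(4πτ)
Δf = 1/(4π × 7.503e-08 s)
Δf = 1.061e+06 Hz = 1.061 MHz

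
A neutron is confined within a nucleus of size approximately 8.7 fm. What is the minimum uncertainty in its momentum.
6.061 × 10^-21 kg·m/s

Using the Heisenberg uncertainty principle:
ΔxΔp ≥ ℏ/2

With Δx ≈ L = 8.700e-15 m (the confinement size):
Δp_min = ℏ/(2Δx)
Δp_min = (1.055e-34 J·s) / (2 × 8.700e-15 m)
Δp_min = 6.061e-21 kg·m/s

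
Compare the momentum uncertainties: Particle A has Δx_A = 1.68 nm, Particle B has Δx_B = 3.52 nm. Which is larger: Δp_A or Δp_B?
Particle A has the larger minimum momentum uncertainty, by a factor of 2.10.

For each particle, the minimum momentum uncertainty is Δp_min = ℏ/(2Δx):

Particle A: Δp_A = ℏ/(2×1.680e-09 m) = 3.139e-26 kg·m/s
Particle B: Δp_B = ℏ/(2×3.520e-09 m) = 1.498e-26 kg·m/s

Ratio: Δp_A/Δp_B = 2.10

Since Δp_min ∝ 1/Δx, the particle with smaller position uncertainty (A) has larger momentum uncertainty.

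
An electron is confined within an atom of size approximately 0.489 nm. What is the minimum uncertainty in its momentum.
1.078 × 10^-25 kg·m/s

Using the Heisenberg uncertainty principle:
ΔxΔp ≥ ℏ/2

With Δx ≈ L = 4.890e-10 m (the confinement size):
Δp_min = ℏ/(2Δx)
Δp_min = (1.055e-34 J·s) / (2 × 4.890e-10 m)
Δp_min = 1.078e-25 kg·m/s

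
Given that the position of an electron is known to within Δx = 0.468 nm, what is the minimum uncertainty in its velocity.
123.683 km/s

Using the Heisenberg uncertainty principle and Δp = mΔv:
ΔxΔp ≥ ℏ/2
Δx(mΔv) ≥ ℏ/2

The minimum uncertainty in velocity is:
Δv_min = ℏ/(2mΔx)
Δv_min = (1.055e-34 J·s) / (2 × 9.109e-31 kg × 4.680e-10 m)
Δv_min = 1.237e+05 m/s = 123.683 km/s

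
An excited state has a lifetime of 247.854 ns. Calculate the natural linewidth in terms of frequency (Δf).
321.066 kHz

Using the energy-time uncertainty principle and E = hf:
ΔEΔt ≥ ℏ/2
hΔf·Δt ≥ ℏ/2

The minimum frequency uncertainty is:
Δf = ℏ/(2hτ) = 1/(4πτ)
Δf = 1/(4π × 2.479e-07 s)
Δf = 3.211e+05 Hz = 321.066 kHz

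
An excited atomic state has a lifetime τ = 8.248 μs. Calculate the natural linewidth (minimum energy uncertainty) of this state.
39.901 peV

Using the energy-time uncertainty principle:
ΔEΔt ≥ ℏ/2

The lifetime τ represents the time uncertainty Δt.
The natural linewidth (minimum energy uncertainty) is:

ΔE = ℏ/(2τ)
ΔE = (1.055e-34 J·s) / (2 × 8.248e-06 s)
ΔE = 6.393e-30 J = 39.901 peV

This natural linewidth limits the precision of spectroscopic measurements.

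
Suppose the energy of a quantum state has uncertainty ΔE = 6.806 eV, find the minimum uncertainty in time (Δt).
48.355 as

Using the energy-time uncertainty principle:
ΔEΔt ≥ ℏ/2

The minimum uncertainty in time is:
Δt_min = ℏ/(2ΔE)
Δt_min = (1.055e-34 J·s) / (2 × 1.090e-18 J)
Δt_min = 4.836e-17 s = 48.355 as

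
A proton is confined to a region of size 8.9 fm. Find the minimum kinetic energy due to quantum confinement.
65.490 keV

Using the uncertainty principle:

1. Position uncertainty: Δx ≈ 8.900e-15 m
2. Minimum momentum uncertainty: Δp = ℏ/(2Δx) = 5.925e-21 kg·m/s
3. Minimum kinetic energy:
   KE = (Δp)²/(2m) = (5.925e-21)²/(2 × 1.673e-27 kg)
   KE = 1.049e-14 J = 65.490 keV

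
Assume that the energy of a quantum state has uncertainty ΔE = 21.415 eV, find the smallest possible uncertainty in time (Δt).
15.368 as

Using the energy-time uncertainty principle:
ΔEΔt ≥ ℏ/2

The minimum uncertainty in time is:
Δt_min = ℏ/(2ΔE)
Δt_min = (1.055e-34 J·s) / (2 × 3.431e-18 J)
Δt_min = 1.537e-17 s = 15.368 as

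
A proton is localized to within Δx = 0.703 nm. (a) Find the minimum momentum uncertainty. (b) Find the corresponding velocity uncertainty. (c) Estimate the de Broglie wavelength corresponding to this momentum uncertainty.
(a) Δp_min = 7.501 × 10^-26 kg·m/s
(b) Δv_min = 44.843 m/s
(c) λ_dB = 8.834 nm

Step-by-step:

(a) From the uncertainty principle:
Δp_min = ℏ/(2Δx) = (1.055e-34 J·s)/(2 × 7.030e-10 m) = 7.501e-26 kg·m/s

(b) The velocity uncertainty:
Δv = Δp/m = (7.501e-26 kg·m/s)/(1.673e-27 kg) = 4.484e+01 m/s = 44.843 m/s

(c) The de Broglie wavelength for this momentum:
λ = h/p = (6.626e-34 J·s)/(7.501e-26 kg·m/s) = 8.834e-09 m = 8.834 nm

Note: The de Broglie wavelength is comparable to the localization size, as expected from wave-particle duality.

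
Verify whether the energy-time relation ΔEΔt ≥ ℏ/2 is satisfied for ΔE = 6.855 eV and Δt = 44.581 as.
No, it violates the uncertainty relation.

Calculate the product ΔEΔt:
ΔE = 6.855 eV = 1.098e-18 J
ΔEΔt = (1.098e-18 J) × (4.458e-17 s)
ΔEΔt = 4.896e-35 J·s

Compare to the minimum allowed value ℏ/2:
ℏ/2 = 5.273e-35 J·s

Since ΔEΔt = 4.896e-35 J·s < 5.273e-35 J·s = ℏ/2,
this violates the uncertainty relation.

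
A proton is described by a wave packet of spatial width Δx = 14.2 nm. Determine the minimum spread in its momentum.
3.713 × 10^-27 kg·m/s

For a wave packet, the spatial width Δx and momentum spread Δp are related by the uncertainty principle:
ΔxΔp ≥ ℏ/2

The minimum momentum spread is:
Δp_min = ℏ/(2Δx)
Δp_min = (1.055e-34 J·s) / (2 × 1.420e-08 m)
Δp_min = 3.713e-27 kg·m/s

A wave packet cannot have both a well-defined position and well-defined momentum.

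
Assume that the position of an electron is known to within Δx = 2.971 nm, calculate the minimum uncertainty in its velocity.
19.483 km/s

Using the Heisenberg uncertainty principle and Δp = mΔv:
ΔxΔp ≥ ℏ/2
Δx(mΔv) ≥ ℏ/2

The minimum uncertainty in velocity is:
Δv_min = ℏ/(2mΔx)
Δv_min = (1.055e-34 J·s) / (2 × 9.109e-31 kg × 2.971e-09 m)
Δv_min = 1.948e+04 m/s = 19.483 km/s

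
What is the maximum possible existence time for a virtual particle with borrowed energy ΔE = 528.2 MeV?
6.231 × 10^-25 s

Using the energy-time uncertainty principle:
ΔEΔt ≥ ℏ/2

For a virtual particle borrowing energy ΔE, the maximum lifetime is:
Δt_max = ℏ/(2ΔE)

Converting energy:
ΔE = 528.2 MeV = 8.463e-11 J

Δt_max = (1.055e-34 J·s) / (2 × 8.463e-11 J)
Δt_max = 6.231e-25 s = 6.231 × 10^-25 s

Virtual particles with higher borrowed energy exist for shorter times.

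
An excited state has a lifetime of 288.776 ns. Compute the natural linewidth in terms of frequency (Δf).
275.568 kHz

Using the energy-time uncertainty principle and E = hf:
ΔEΔt ≥ ℏ/2
hΔf·Δt ≥ ℏ/2

The minimum frequency uncertainty is:
Δf = ℏ/(2hτ) = 1/(4πτ)
Δf = 1/(4π × 2.888e-07 s)
Δf = 2.756e+05 Hz = 275.568 kHz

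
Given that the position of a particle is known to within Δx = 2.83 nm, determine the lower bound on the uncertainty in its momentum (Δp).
1.863 × 10^-26 kg·m/s

Using the Heisenberg uncertainty principle:
ΔxΔp ≥ ℏ/2

The minimum uncertainty in momentum is:
Δp_min = ℏ/(2Δx)
Δp_min = (1.055e-34 J·s) / (2 × 2.830e-09 m)
Δp_min = 1.863e-26 kg·m/s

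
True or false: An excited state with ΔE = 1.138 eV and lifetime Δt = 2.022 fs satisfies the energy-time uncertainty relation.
Yes, it satisfies the uncertainty relation.

Calculate the product ΔEΔt:
ΔE = 1.138 eV = 1.823e-19 J
ΔEΔt = (1.823e-19 J) × (2.022e-15 s)
ΔEΔt = 3.687e-34 J·s

Compare to the minimum allowed value ℏ/2:
ℏ/2 = 5.273e-35 J·s

Since ΔEΔt = 3.687e-34 J·s ≥ 5.273e-35 J·s = ℏ/2,
this satisfies the uncertainty relation.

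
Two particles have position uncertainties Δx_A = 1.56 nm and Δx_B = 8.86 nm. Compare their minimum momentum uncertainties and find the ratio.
Particle A has the larger minimum momentum uncertainty, by a factor of 5.68.

For each particle, the minimum momentum uncertainty is Δp_min = ℏ/(2Δx):

Particle A: Δp_A = ℏ/(2×1.560e-09 m) = 3.380e-26 kg·m/s
Particle B: Δp_B = ℏ/(2×8.860e-09 m) = 5.951e-27 kg·m/s

Ratio: Δp_A/Δp_B = 5.68

Since Δp_min ∝ 1/Δx, the particle with smaller position uncertainty (A) has larger momentum uncertainty.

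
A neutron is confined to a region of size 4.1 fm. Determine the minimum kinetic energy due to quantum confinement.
308.168 keV

Using the uncertainty principle:

1. Position uncertainty: Δx ≈ 4.100e-15 m
2. Minimum momentum uncertainty: Δp = ℏ/(2Δx) = 1.286e-20 kg·m/s
3. Minimum kinetic energy:
   KE = (Δp)²/(2m) = (1.286e-20)²/(2 × 1.675e-27 kg)
   KE = 4.937e-14 J = 308.168 keV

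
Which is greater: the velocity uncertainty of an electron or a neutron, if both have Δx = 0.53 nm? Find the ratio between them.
The electron has the larger minimum velocity uncertainty, by a ratio of 1838.7.

For both particles, Δp_min = ℏ/(2Δx) = 9.949e-26 kg·m/s (same for both).

The velocity uncertainty is Δv = Δp/m:
- electron: Δv = 9.949e-26 / 9.109e-31 = 1.092e+05 m/s = 109.215 km/s
- neutron: Δv = 9.949e-26 / 1.675e-27 = 5.940e+01 m/s = 59.398 m/s

Ratio: 1.092e+05 / 5.940e+01 = 1838.7

The lighter particle has larger velocity uncertainty because Δv ∝ 1/m.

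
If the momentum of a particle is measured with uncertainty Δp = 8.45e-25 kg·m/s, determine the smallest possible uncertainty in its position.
62.401 pm

Using the Heisenberg uncertainty principle:
ΔxΔp ≥ ℏ/2

The minimum uncertainty in position is:
Δx_min = ℏ/(2Δp)
Δx_min = (1.055e-34 J·s) / (2 × 8.450e-25 kg·m/s)
Δx_min = 6.240e-11 m = 62.401 pm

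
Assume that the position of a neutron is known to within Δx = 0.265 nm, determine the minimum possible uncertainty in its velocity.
118.797 m/s

Using the Heisenberg uncertainty principle and Δp = mΔv:
ΔxΔp ≥ ℏ/2
Δx(mΔv) ≥ ℏ/2

The minimum uncertainty in velocity is:
Δv_min = ℏ/(2mΔx)
Δv_min = (1.055e-34 J·s) / (2 × 1.675e-27 kg × 2.650e-10 m)
Δv_min = 1.188e+02 m/s = 118.797 m/s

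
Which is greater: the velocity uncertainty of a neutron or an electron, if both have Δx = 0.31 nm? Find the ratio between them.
The electron has the larger minimum velocity uncertainty, by a ratio of 1838.7.

For both particles, Δp_min = ℏ/(2Δx) = 1.701e-25 kg·m/s (same for both).

The velocity uncertainty is Δv = Δp/m:
- neutron: Δv = 1.701e-25 / 1.675e-27 = 1.016e+02 m/s = 101.552 m/s
- electron: Δv = 1.701e-25 / 9.109e-31 = 1.867e+05 m/s = 186.722 km/s

Ratio: 1.867e+05 / 1.016e+02 = 1838.7

The lighter particle has larger velocity uncertainty because Δv ∝ 1/m.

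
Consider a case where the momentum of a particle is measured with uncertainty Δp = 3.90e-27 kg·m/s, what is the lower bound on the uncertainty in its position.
13.520 nm

Using the Heisenberg uncertainty principle:
ΔxΔp ≥ ℏ/2

The minimum uncertainty in position is:
Δx_min = ℏ/(2Δp)
Δx_min = (1.055e-34 J·s) / (2 × 3.900e-27 kg·m/s)
Δx_min = 1.352e-08 m = 13.520 nm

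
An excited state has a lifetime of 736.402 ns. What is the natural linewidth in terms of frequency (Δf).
108.063 kHz

Using the energy-time uncertainty principle and E = hf:
ΔEΔt ≥ ℏ/2
hΔf·Δt ≥ ℏ/2

The minimum frequency uncertainty is:
Δf = ℏ/(2hτ) = 1/(4πτ)
Δf = 1/(4π × 7.364e-07 s)
Δf = 1.081e+05 Hz = 108.063 kHz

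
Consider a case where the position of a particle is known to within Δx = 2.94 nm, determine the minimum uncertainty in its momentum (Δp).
1.793 × 10^-26 kg·m/s

Using the Heisenberg uncertainty principle:
ΔxΔp ≥ ℏ/2

The minimum uncertainty in momentum is:
Δp_min = ℏ/(2Δx)
Δp_min = (1.055e-34 J·s) / (2 × 2.940e-09 m)
Δp_min = 1.793e-26 kg·m/s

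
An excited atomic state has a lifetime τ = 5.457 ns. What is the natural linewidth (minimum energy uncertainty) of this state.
60.309 neV

Using the energy-time uncertainty principle:
ΔEΔt ≥ ℏ/2

The lifetime τ represents the time uncertainty Δt.
The natural linewidth (minimum energy uncertainty) is:

ΔE = ℏ/(2τ)
ΔE = (1.055e-34 J·s) / (2 × 5.457e-09 s)
ΔE = 9.663e-27 J = 60.309 neV

This natural linewidth limits the precision of spectroscopic measurements.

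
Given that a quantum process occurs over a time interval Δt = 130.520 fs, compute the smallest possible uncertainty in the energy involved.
2.521 meV

Using the energy-time uncertainty principle:
ΔEΔt ≥ ℏ/2

The minimum uncertainty in energy is:
ΔE_min = ℏ/(2Δt)
ΔE_min = (1.055e-34 J·s) / (2 × 1.305e-13 s)
ΔE_min = 4.040e-22 J = 2.521 meV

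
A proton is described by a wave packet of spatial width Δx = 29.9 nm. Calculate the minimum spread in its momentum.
1.763 × 10^-27 kg·m/s

For a wave packet, the spatial width Δx and momentum spread Δp are related by the uncertainty principle:
ΔxΔp ≥ ℏ/2

The minimum momentum spread is:
Δp_min = ℏ/(2Δx)
Δp_min = (1.055e-34 J·s) / (2 × 2.990e-08 m)
Δp_min = 1.763e-27 kg·m/s

A wave packet cannot have both a well-defined position and well-defined momentum.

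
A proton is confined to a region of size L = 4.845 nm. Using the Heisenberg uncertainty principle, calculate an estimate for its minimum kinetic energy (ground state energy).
220.987 neV

Using the uncertainty principle to estimate ground state energy:

1. The position uncertainty is approximately the confinement size:
   Δx ≈ L = 4.845e-09 m

2. From ΔxΔp ≥ ℏ/2, the minimum momentum uncertainty is:
   Δp ≈ ℏ/(2L) = 1.088e-26 kg·m/s

3. The kinetic energy is approximately:
   KE ≈ (Δp)²/(2m) = (1.088e-26)²/(2 × 1.673e-27 kg)
   KE ≈ 3.541e-26 J = 220.987 neV

This is an order-of-magnitude estimate of the ground state energy.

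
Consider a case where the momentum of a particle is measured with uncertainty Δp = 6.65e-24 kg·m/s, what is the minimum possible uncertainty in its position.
7.929 pm

Using the Heisenberg uncertainty principle:
ΔxΔp ≥ ℏ/2

The minimum uncertainty in position is:
Δx_min = ℏ/(2Δp)
Δx_min = (1.055e-34 J·s) / (2 × 6.650e-24 kg·m/s)
Δx_min = 7.929e-12 m = 7.929 pm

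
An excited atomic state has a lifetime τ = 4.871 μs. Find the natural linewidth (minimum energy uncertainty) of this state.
67.564 peV

Using the energy-time uncertainty principle:
ΔEΔt ≥ ℏ/2

The lifetime τ represents the time uncertainty Δt.
The natural linewidth (minimum energy uncertainty) is:

ΔE = ℏ/(2τ)
ΔE = (1.055e-34 J·s) / (2 × 4.871e-06 s)
ΔE = 1.083e-29 J = 67.564 peV

This natural linewidth limits the precision of spectroscopic measurements.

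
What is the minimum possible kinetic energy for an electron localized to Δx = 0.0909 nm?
1.153 eV

Localizing a particle requires giving it sufficient momentum uncertainty:

1. From uncertainty principle: Δp ≥ ℏ/(2Δx)
   Δp_min = (1.055e-34 J·s) / (2 × 9.090e-11 m)
   Δp_min = 5.801e-25 kg·m/s

2. This momentum uncertainty corresponds to kinetic energy:
   KE ≈ (Δp)²/(2m) = (5.801e-25)²/(2 × 9.109e-31 kg)
   KE = 1.847e-19 J = 1.153 eV

Tighter localization requires more energy.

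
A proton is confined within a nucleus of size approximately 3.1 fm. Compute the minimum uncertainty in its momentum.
1.701 × 10^-20 kg·m/s

Using the Heisenberg uncertainty principle:
ΔxΔp ≥ ℏ/2

With Δx ≈ L = 3.100e-15 m (the confinement size):
Δp_min = ℏ/(2Δx)
Δp_min = (1.055e-34 J·s) / (2 × 3.100e-15 m)
Δp_min = 1.701e-20 kg·m/s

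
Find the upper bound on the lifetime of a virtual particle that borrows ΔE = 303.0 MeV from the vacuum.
1.086 ys

Using the energy-time uncertainty principle:
ΔEΔt ≥ ℏ/2

For a virtual particle borrowing energy ΔE, the maximum lifetime is:
Δt_max = ℏ/(2ΔE)

Converting energy:
ΔE = 303.0 MeV = 4.855e-11 J

Δt_max = (1.055e-34 J·s) / (2 × 4.855e-11 J)
Δt_max = 1.086e-24 s = 1.086 ys

Virtual particles with higher borrowed energy exist for shorter times.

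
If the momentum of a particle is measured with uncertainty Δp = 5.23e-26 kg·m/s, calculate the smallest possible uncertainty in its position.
1.008 nm

Using the Heisenberg uncertainty principle:
ΔxΔp ≥ ℏ/2

The minimum uncertainty in position is:
Δx_min = ℏ/(2Δp)
Δx_min = (1.055e-34 J·s) / (2 × 5.230e-26 kg·m/s)
Δx_min = 1.008e-09 m = 1.008 nm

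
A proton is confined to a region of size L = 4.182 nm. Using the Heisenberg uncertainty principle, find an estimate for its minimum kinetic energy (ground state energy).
296.610 neV

Using the uncertainty principle to estimate ground state energy:

1. The position uncertainty is approximately the confinement size:
   Δx ≈ L = 4.182e-09 m

2. From ΔxΔp ≥ ℏ/2, the minimum momentum uncertainty is:
   Δp ≈ ℏ/(2L) = 1.261e-26 kg·m/s

3. The kinetic energy is approximately:
   KE ≈ (Δp)²/(2m) = (1.261e-26)²/(2 × 1.673e-27 kg)
   KE ≈ 4.752e-26 J = 296.610 neV

This is an order-of-magnitude estimate of the ground state energy.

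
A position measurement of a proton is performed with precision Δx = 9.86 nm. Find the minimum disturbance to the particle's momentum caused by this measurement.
5.348 × 10^-27 kg·m/s

The uncertainty principle implies that measuring position disturbs momentum:
ΔxΔp ≥ ℏ/2

When we measure position with precision Δx, we necessarily introduce a momentum uncertainty:
Δp ≥ ℏ/(2Δx)
Δp_min = (1.055e-34 J·s) / (2 × 9.860e-09 m)
Δp_min = 5.348e-27 kg·m/s

The more precisely we measure position, the greater the momentum disturbance.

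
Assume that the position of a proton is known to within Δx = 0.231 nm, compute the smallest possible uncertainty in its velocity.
136.470 m/s

Using the Heisenberg uncertainty principle and Δp = mΔv:
ΔxΔp ≥ ℏ/2
Δx(mΔv) ≥ ℏ/2

The minimum uncertainty in velocity is:
Δv_min = ℏ/(2mΔx)
Δv_min = (1.055e-34 J·s) / (2 × 1.673e-27 kg × 2.310e-10 m)
Δv_min = 1.365e+02 m/s = 136.470 m/s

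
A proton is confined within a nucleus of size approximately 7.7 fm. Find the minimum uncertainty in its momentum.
6.848 × 10^-21 kg·m/s

Using the Heisenberg uncertainty principle:
ΔxΔp ≥ ℏ/2

With Δx ≈ L = 7.700e-15 m (the confinement size):
Δp_min = ℏ/(2Δx)
Δp_min = (1.055e-34 J·s) / (2 × 7.700e-15 m)
Δp_min = 6.848e-21 kg·m/s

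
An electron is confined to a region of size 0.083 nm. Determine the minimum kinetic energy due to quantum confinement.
1.383 eV

Using the uncertainty principle:

1. Position uncertainty: Δx ≈ 8.300e-11 m
2. Minimum momentum uncertainty: Δp = ℏ/(2Δx) = 6.353e-25 kg·m/s
3. Minimum kinetic energy:
   KE = (Δp)²/(2m) = (6.353e-25)²/(2 × 9.109e-31 kg)
   KE = 2.215e-19 J = 1.383 eV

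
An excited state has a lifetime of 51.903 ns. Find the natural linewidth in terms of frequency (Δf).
1.533 MHz

Using the energy-time uncertainty principle and E = hf:
ΔEΔt ≥ ℏ/2
hΔf·Δt ≥ ℏ/2

The minimum frequency uncertainty is:
Δf = ℏ/(2hτ) = 1/(4πτ)
Δf = 1/(4π × 5.190e-08 s)
Δf = 1.533e+06 Hz = 1.533 MHz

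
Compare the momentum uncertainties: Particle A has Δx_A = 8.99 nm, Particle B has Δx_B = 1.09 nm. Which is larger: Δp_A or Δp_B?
Particle B has the larger minimum momentum uncertainty, by a factor of 8.25.

For each particle, the minimum momentum uncertainty is Δp_min = ℏ/(2Δx):

Particle A: Δp_A = ℏ/(2×8.990e-09 m) = 5.865e-27 kg·m/s
Particle B: Δp_B = ℏ/(2×1.090e-09 m) = 4.837e-26 kg·m/s

Ratio: Δp_B/Δp_A = 8.25

Since Δp_min ∝ 1/Δx, the particle with smaller position uncertainty (B) has larger momentum uncertainty.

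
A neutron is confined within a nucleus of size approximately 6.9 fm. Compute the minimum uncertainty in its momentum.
7.642 × 10^-21 kg·m/s

Using the Heisenberg uncertainty principle:
ΔxΔp ≥ ℏ/2

With Δx ≈ L = 6.900e-15 m (the confinement size):
Δp_min = ℏ/(2Δx)
Δp_min = (1.055e-34 J·s) / (2 × 6.900e-15 m)
Δp_min = 7.642e-21 kg·m/s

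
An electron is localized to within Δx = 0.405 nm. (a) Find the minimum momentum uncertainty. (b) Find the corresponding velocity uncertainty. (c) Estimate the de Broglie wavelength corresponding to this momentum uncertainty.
(a) Δp_min = 1.302 × 10^-25 kg·m/s
(b) Δv_min = 142.923 km/s
(c) λ_dB = 5.089 nm

Step-by-step:

(a) From the uncertainty principle:
Δp_min = ℏ/(2Δx) = (1.055e-34 J·s)/(2 × 4.050e-10 m) = 1.302e-25 kg·m/s

(b) The velocity uncertainty:
Δv = Δp/m = (1.302e-25 kg·m/s)/(9.109e-31 kg) = 1.429e+05 m/s = 142.923 km/s

(c) The de Broglie wavelength for this momentum:
λ = h/p = (6.626e-34 J·s)/(1.302e-25 kg·m/s) = 5.089e-09 m = 5.089 nm

Note: The de Broglie wavelength is comparable to the localization size, as expected from wave-particle duality.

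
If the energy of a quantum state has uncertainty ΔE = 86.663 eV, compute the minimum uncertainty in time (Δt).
3.798 as

Using the energy-time uncertainty principle:
ΔEΔt ≥ ℏ/2

The minimum uncertainty in time is:
Δt_min = ℏ/(2ΔE)
Δt_min = (1.055e-34 J·s) / (2 × 1.388e-17 J)
Δt_min = 3.798e-18 s = 3.798 as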